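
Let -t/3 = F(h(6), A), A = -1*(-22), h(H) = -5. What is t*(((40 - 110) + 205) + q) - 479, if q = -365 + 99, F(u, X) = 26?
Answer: 9739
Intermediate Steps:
A = 22
t = -78 (t = -3*26 = -78)
q = -266
t*(((40 - 110) + 205) + q) - 479 = -78*(((40 - 110) + 205) - 266) - 479 = -78*((-70 + 205) - 266) - 479 = -78*(135 - 266) - 479 = -78*(-131) - 479 = 10218 - 479 = 9739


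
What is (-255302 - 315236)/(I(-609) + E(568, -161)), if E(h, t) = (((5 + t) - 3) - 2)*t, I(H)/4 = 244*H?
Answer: 570538/568463 ≈ 1.0037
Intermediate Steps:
I(H) = 976*H (I(H) = 4*(244*H) = 976*H)
E(h, t) = t**2 (E(h, t) = ((2 + t) - 2)*t = t*t = t**2)
(-255302 - 315236)/(I(-609) + E(568, -161)) = (-255302 - 315236)/(976*(-609) + (-161)**2) = -570538/(-594384 + 25921) = -570538/(-568463) = -570538*(-1/568463) = 570538/568463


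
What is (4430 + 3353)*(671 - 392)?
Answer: 2171457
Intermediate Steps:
(4430 + 3353)*(671 - 392) = 7783*279 = 2171457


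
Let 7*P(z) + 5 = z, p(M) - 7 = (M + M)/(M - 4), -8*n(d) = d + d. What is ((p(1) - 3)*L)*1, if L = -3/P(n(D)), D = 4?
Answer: 35/3 ≈ 11.667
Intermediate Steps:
n(d) = -d/4 (n(d) = -(d + d)/8 = -d/4)
p(M) = 7 + 2*M/(-4 + M) (p(M) = 7 + (M + M)/(M - 4) = 7 + (2*M)/(-4 + M) = 7 + 2*M/(-4 + M))
P(z) = -5/7 + z/7
L = 7/2 (L = -3/(-5/7 + (-¼*4)/7) = -3/(-5/7 + (⅐)*(-1)) = -3/(-5/7 - ⅐) = -3/(-6/7) = -3*(-7/6) = 7/2 ≈ 3.5000)
((p(1) - 3)*L)*1 = (((-28 + 9*1)/(-4 + 1) - 3)*(7/2))*1 = (((-28 + 9)/(-3) - 3)*(7/2))*1 = ((-⅓*(-19) - 3)*(7/2))*1 = ((19/3 - 3)*(7/2))*1 = ((10/3)*(7/2))*1 = (35/3)*1 = 35/3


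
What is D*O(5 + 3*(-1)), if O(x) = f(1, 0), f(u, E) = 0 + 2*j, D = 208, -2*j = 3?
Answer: -624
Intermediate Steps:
j = -3/2 (j = -½*3 = -3/2 ≈ -1.5000)
f(u, E) = -3 (f(u, E) = 0 + 2*(-3/2) = 0 - 3 = -3)
O(x) = -3
D*O(5 + 3*(-1)) = 208*(-3) = -624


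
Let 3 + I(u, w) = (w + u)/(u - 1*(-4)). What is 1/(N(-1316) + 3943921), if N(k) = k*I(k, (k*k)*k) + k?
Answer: -82/187134316191 ≈ -4.3819e-10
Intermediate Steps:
I(u, w) = -3 + (u + w)/(4 + u) (I(u, w) = -3 + (w + u)/(u - 1*(-4)) = -3 + (u + w)/(u + 4) = -3 + (u + w)/(4 + u))
N(k) = k + k*(-12 + k³ - 2*k)/(4 + k) (N(k) = k*((-12 + (k*k)*k - 2*k)/(4 + k)) + k = k*((-12 + k²*k - 2*k)/(4 + k)) + k = k*((-12 + k³ - 2*k)/(4 + k)) + k = k*(-12 + k³ - 2*k)/(4 + k) + k = k + k*(-12 + k³ - 2*k)/(4 + k))
1/(N(-1316) + 3943921) = 1/(-1316*(-8 + (-1316)³ - 1*(-1316))/(4 - 1316) + 3943921) = 1/(-1316*(-8 - 2279122496 + 1316)/(-1312) + 3943921) = 1/(-1316*(-1/1312)*(-2279121188) + 3943921) = 1/(-187457717713/82 + 3943921) = 1/(-187134316191/82) = -82/187134316191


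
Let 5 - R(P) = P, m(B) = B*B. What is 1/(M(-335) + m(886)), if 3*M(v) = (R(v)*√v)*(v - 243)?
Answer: 1766241/4620926366036 + 73695*I*√335/2310463183018 ≈ 3.8223e-7 + 5.838e-7*I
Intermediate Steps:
m(B) = B²
R(P) = 5 - P
M(v) = √v*(-243 + v)*(5 - v)/3 (M(v) = (((5 - v)*√v)*(v - 243))/3 = ((√v*(5 - v))*(-243 + v))/3 = (√v*(-243 + v)*(5 - v))/3 = √v*(-243 + v)*(5 - v)/3)
1/(M(-335) + m(886)) = 1/(-√(-335)*(-243 - 335)*(-5 - 335)/3 + 886²) = 1/(-⅓*I*√335*(-578)*(-340) + 784996) = 1/(-196520*I*√335/3 + 784996) = 1/(784996 - 196520*I*√335/3)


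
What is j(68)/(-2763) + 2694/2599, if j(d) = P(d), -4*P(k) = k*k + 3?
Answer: 41799661/28724148 ≈ 1.4552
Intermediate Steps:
P(k) = -¾ - k²/4 (P(k) = -(k*k + 3)/4 = -(k² + 3)/4 = -(3 + k²)/4 = -¾ - k²/4)
j(d) = -¾ - d²/4
j(68)/(-2763) + 2694/2599 = (-¾ - ¼*68²)/(-2763) + 2694/2599 = (-¾ - ¼*4624)*(-1/2763) + 2694*(1/2599) = (-¾ - 1156)*(-1/2763) + 2694/2599 = -4627/4*(-1/2763) + 2694/2599 = 4627/11052 + 2694/2599 = 41799661/28724148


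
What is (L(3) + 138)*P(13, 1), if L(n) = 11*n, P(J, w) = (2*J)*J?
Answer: 57798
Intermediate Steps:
P(J, w) = 2*J²
(L(3) + 138)*P(13, 1) = (11*3 + 138)*(2*13²) = (33 + 138)*(2*169) = 171*338 = 57798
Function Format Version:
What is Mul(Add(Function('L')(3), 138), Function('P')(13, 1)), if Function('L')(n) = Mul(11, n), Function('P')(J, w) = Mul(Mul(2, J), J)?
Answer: 57798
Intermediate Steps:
Function('P')(J, w) = Mul(2, Pow(J, 2))
Mul(Add(Function('L')(3), 138), Function('P')(13, 1)) = Mul(Add(Mul(11, 3), 138), Mul(2, Pow(13, 2))) = Mul(Add(33, 138), Mul(2, 169)) = Mul(171, 338) = 57798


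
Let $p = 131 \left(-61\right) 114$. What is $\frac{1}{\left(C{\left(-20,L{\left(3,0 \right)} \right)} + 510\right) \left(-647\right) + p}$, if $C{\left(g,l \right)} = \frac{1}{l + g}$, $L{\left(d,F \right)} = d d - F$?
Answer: $- \frac{11}{13649737} \approx -8.0588 \cdot 10^{-7}$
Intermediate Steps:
$L{\left(d,F \right)} = d^{2} - F$
$p = -910974$ ($p = \left(-7991\right) 114 = -910974$)
$C{\left(g,l \right)} = \frac{1}{g + l}$
$\frac{1}{\left(C{\left(-20,L{\left(3,0 \right)} \right)} + 510\right) \left(-647\right) + p} = \frac{1}{\left(\frac{1}{-20 + \left(3^{2} - 0\right)} + 510\right) \left(-647\right) - 910974} = \frac{1}{\left(\frac{1}{-20 + \left(9 + 0\right)} + 510\right) \left(-647\right) - 910974} = \frac{1}{\left(\frac{1}{-20 + 9} + 510\right) \left(-647\right) - 910974} = \frac{1}{\left(\frac{1}{-11} + 510\right) \left(-647\right) - 910974} = \frac{1}{\left(- \frac{1}{11} + 510\right) \left(-647\right) - 910974} = \frac{1}{\frac{5609}{11} \left(-647\right) - 910974} = \frac{1}{- \frac{3629023}{11} - 910974} = \frac{1}{- \frac{13649737}{11}} = - \frac{11}{13649737}$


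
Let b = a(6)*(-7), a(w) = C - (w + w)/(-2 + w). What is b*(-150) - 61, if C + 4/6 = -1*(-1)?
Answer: -2861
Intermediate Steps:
C = ⅓ (C = -⅔ - 1*(-1) = -⅔ + 1 = ⅓ ≈ 0.33333)
a(w) = ⅓ - 2*w/(-2 + w) (a(w) = ⅓ - (w + w)/(-2 + w) = ⅓ - 2*w/(-2 + w))
b = 56/3 (b = ((-2 - 5*6)/(3*(-2 + 6)))*(-7) = ((⅓)*(-2 - 30)/4)*(-7) = ((⅓)*(¼)*(-32))*(-7) = -8/3*(-7) = 56/3 ≈ 18.667)
b*(-150) - 61 = (56/3)*(-150) - 61 = -2800 - 61 = -2861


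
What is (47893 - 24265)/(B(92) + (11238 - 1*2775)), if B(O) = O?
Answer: 23628/8555 ≈ 2.7619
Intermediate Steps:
(47893 - 24265)/(B(92) + (11238 - 1*2775)) = (47893 - 24265)/(92 + (11238 - 1*2775)) = 23628/(92 + (11238 - 2775)) = 23628/(92 + 8463) = 23628/8555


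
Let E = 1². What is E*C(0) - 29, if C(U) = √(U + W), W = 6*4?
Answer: -29 + 2*√6 ≈ -24.101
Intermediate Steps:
E = 1
W = 24
C(U) = √(24 + U) (C(U) = √(U + 24) = √(24 + U))
E*C(0) - 29 = 1*√(24 + 0) - 29 = 1*√24 - 29 = 1*(2*√6) - 29 = 2*√6 - 29 = -29 + 2*√6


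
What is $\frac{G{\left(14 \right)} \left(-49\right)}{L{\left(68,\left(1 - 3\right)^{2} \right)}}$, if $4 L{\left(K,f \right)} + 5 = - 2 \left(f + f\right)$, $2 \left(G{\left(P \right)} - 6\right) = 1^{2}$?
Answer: $\frac{182}{3} \approx 60.667$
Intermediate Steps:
$G{\left(P \right)} = \frac{13}{2}$ ($G{\left(P \right)} = 6 + \frac{1^{2}}{2} = 6 + \frac{1}{2} \cdot 1 = 6 + \frac{1}{2} = \frac{13}{2}$)
$L{\left(K,f \right)} = - \frac{5}{4} - f$ ($L{\left(K,f \right)} = - \frac{5}{4} + \frac{\left(-2\right) \left(f + f\right)}{4} = - \frac{5}{4} + \frac{\left(-2\right) 2 f}{4} = - \frac{5}{4} + \frac{\left(-4\right) f}{4} = - \frac{5}{4} - f$)
$\frac{G{\left(14 \right)} \left(-49\right)}{L{\left(68,\left(1 - 3\right)^{2} \right)}} = \frac{\frac{13}{2} \left(-49\right)}{- \frac{5}{4} - \left(1 - 3\right)^{2}} = - \frac{637}{2 \left(- \frac{5}{4} - \left(-2\right)^{2}\right)} = - \frac{637}{2 \left(- \frac{5}{4} - 4\right)} = - \frac{637}{2 \left(- \frac{21}{4}\right)} = \left(- \frac{637}{2}\right) \left(- \frac{4}{21}\right) = \frac{182}{3}$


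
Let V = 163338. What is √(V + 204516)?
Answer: √367854 ≈ 606.51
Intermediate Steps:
√(V + 204516) = √(163338 + 204516) = √367854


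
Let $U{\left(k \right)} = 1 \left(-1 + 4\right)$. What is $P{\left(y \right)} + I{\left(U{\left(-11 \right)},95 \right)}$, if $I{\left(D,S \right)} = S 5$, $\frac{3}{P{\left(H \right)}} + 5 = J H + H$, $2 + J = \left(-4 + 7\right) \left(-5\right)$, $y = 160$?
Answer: $\frac{406124}{855} \approx 475.0$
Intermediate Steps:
$U{\left(k \right)} = 3$ ($U{\left(k \right)} = 1 \cdot 3 = 3$)
$J = -17$ ($J = -2 + \left(-4 + 7\right) \left(-5\right) = -2 + 3 \left(-5\right) = -2 - 15 = -17$)
$P{\left(H \right)} = \frac{3}{-5 - 16 H}$ ($P{\left(H \right)} = \frac{3}{-5 + \left(- 17 H + H\right)} = \frac{3}{-5 - 16 H}$)
$I{\left(D,S \right)} = 5 S$
$P{\left(y \right)} + I{\left(U{\left(-11 \right)},95 \right)} = \frac{3}{-5 - 2560} + 5 \cdot 95 = \frac{3}{-5 - 2560} + 475 = \frac{3}{-2565} + 475 = 3 \left(- \frac{1}{2565}\right) + 475 = - \frac{1}{855} + 475 = \frac{406124}{855}$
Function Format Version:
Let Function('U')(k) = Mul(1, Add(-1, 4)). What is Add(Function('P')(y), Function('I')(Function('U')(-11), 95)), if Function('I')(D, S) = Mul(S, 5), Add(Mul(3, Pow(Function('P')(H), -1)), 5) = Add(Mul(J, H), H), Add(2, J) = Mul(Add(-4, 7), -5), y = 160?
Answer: Rational(406124, 855) ≈ 475.00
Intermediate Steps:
Function('U')(k) = 3 (Function('U')(k) = Mul(1, 3) = 3)
J = -17 (J = Add(-2, Mul(Add(-4, 7), -5)) = Add(-2, Mul(3, -5)) = Add(-2, -15) = -17)
Function('P')(H) = Mul(3, Pow(Add(-5, Mul(-16, H)), -1)) (Function('P')(H) = Mul(3, Pow(Add(-5, Add(Mul(-17, H), H)), -1)) = Mul(3, Pow(Add(-5, Mul(-16, H)), -1)))
Function('I')(D, S) = Mul(5, S)
Add(Function('P')(y), Function('I')(Function('U')(-11), 95)) = Add(Mul(3, Pow(Add(-5, Mul(-16, 160)), -1)), Mul(5, 95)) = Add(Mul(3, Pow(Add(-5, -2560), -1)), 475) = Add(Mul(3, Pow(-2565, -1)), 475) = Add(Mul(3, Rational(-1, 2565)), 475) = Add(Rational(-1, 855), 475) = Rational(406124, 855)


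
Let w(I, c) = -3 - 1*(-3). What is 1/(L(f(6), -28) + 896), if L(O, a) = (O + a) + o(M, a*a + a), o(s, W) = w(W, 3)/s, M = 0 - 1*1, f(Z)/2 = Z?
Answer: 1/880 ≈ 0.0011364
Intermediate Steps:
w(I, c) = 0 (w(I, c) = -3 + 3 = 0)
f(Z) = 2*Z
M = -1 (M = 0 - 1 = -1)
o(s, W) = 0 (o(s, W) = 0/s = 0)
L(O, a) = O + a (L(O, a) = (O + a) + 0 = O + a)
1/(L(f(6), -28) + 896) = 1/((2*6 - 28) + 896) = 1/((12 - 28) + 896) = 1/(-16 + 896) = 1/880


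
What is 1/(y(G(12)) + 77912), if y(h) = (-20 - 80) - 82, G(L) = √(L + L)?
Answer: 1/77730 ≈ 1.2865e-5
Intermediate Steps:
G(L) = √2*√L (G(L) = √(2*L) = √2*√L)
y(h) = -182 (y(h) = -100 - 82 = -182)
1/(y(G(12)) + 77912) = 1/(-182 + 77912) = 1/77730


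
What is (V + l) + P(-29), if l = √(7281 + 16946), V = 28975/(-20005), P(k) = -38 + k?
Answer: -273862/4001 + √24227 ≈ 87.202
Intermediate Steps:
V = -5795/4001 (V = 28975*(-1/20005) = -5795/4001 ≈ -1.4484)
l = √24227 ≈ 155.65
(V + l) + P(-29) = (-5795/4001 + √24227) + (-38 - 29) = (-5795/4001 + √24227) - 67 = -273862/4001 + √24227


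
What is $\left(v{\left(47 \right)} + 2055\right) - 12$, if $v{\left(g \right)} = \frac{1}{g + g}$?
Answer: $\frac{192043}{94} \approx 2043.0$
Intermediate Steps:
$v{\left(g \right)} = \frac{1}{2 g}$
$\left(v{\left(47 \right)} + 2055\right) - 12 = \left(\frac{1}{2 \cdot 47} + 2055\right) - 12 = \left(\frac{1}{2} \cdot \frac{1}{47} + 2055\right) - 12 = \left(\frac{1}{94} + 2055\right) - 12 = \frac{193171}{94} - 12 = \frac{192043}{94}$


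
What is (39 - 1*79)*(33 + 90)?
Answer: -4920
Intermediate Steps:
(39 - 1*79)*(33 + 90) = (39 - 79)*123 = -40*123 = -4920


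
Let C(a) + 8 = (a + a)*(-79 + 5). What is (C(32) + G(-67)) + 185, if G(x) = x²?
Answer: -70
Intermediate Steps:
C(a) = -8 - 148*a (C(a) = -8 + (a + a)*(-79 + 5) = -8 + (2*a)*(-74) = -8 - 148*a)
(C(32) + G(-67)) + 185 = ((-8 - 148*32) + (-67)²) + 185 = ((-8 - 4736) + 4489) + 185 = (-4744 + 4489) + 185 = -255 + 185 = -70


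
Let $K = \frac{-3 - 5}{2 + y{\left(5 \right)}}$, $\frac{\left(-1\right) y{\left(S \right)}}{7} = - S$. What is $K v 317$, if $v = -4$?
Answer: $\frac{10144}{37} \approx 274.16$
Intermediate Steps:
$y{\left(S \right)} = 7 S$ ($y{\left(S \right)} = - 7 \left(- S\right) = 7 S$)
$K = - \frac{8}{37}$ ($K = \frac{-3 - 5}{2 + 7 \cdot 5} = - \frac{8}{2 + 35} = - \frac{8}{37} \approx -0.21622$)
$K v 317 = \left(- \frac{8}{37}\right) \left(-4\right) 317 = \frac{32}{37} \cdot 317 = \frac{10144}{37}$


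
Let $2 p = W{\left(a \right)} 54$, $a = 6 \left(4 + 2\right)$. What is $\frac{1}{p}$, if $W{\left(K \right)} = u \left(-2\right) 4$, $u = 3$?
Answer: $- \frac{1}{648} \approx -0.0015432$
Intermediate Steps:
$a = 36$ ($a = 6 \cdot 6 = 36$)
$W{\left(K \right)} = -24$ ($W{\left(K \right)} = 3 \left(-2\right) 4 = \left(-6\right) 4 = -24$)
$p = -648$ ($p = \frac{\left(-24\right) 54}{2} = \frac{1}{2} \left(-1296\right) = -648$)
$\frac{1}{p} = \frac{1}{-648} = - \frac{1}{648}$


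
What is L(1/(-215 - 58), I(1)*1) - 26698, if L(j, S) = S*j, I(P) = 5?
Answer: -7288559/273 ≈ -26698.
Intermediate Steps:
L(1/(-215 - 58), I(1)*1) - 26698 = (5*1)/(-215 - 58) - 26698 = 5/(-273) - 26698 = 5*(-1/273) - 26698 = -5/273 - 26698 = -7288559/273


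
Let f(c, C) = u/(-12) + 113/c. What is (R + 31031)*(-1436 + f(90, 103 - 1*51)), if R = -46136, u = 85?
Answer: 261345703/12 ≈ 2.1779e+7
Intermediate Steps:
f(c, C) = -85/12 + 113/c (f(c, C) = 85/(-12) + 113/c = 85*(-1/12) + 113/c = -85/12 + 113/c)
(R + 31031)*(-1436 + f(90, 103 - 1*51)) = (-46136 + 31031)*(-1436 + (-85/12 + 113/90)) = -15105*(-1436 + (-85/12 + 113*(1/90))) = -15105*(-1436 + (-85/12 + 113/90)) = -15105*(-1436 - 1049/180) = -15105*(-259529/180) = 261345703/12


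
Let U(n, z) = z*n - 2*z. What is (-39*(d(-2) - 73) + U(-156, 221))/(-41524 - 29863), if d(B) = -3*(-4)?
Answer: 32539/71387 ≈ 0.45581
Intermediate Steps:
d(B) = 12
U(n, z) = -2*z + n*z (U(n, z) = n*z - 2*z = -2*z + n*z)
(-39*(d(-2) - 73) + U(-156, 221))/(-41524 - 29863) = (-39*(12 - 73) + 221*(-2 - 156))/(-41524 - 29863) = (-39*(-61) + 221*(-158))/(-71387) = (2379 - 34918)*(-1/71387) = -32539*(-1/71387) = 32539/71387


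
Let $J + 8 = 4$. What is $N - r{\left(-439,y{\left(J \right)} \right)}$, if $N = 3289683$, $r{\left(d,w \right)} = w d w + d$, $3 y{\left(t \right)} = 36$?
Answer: $3353338$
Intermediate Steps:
$J = -4$ ($J = -8 + 4 = -4$)
$y{\left(t \right)} = 12$ ($y{\left(t \right)} = \frac{1}{3} \cdot 36 = 12$)
$r{\left(d,w \right)} = d + d w^{2}$ ($r{\left(d,w \right)} = d w w + d = d w^{2} + d = d + d w^{2}$)
$N - r{\left(-439,y{\left(J \right)} \right)} = 3289683 - - 439 \left(1 + 12^{2}\right) = 3289683 - - 439 \left(1 + 144\right) = 3289683 - \left(-439\right) 145 = 3289683 - -63655 = 3289683 + 63655 = 3353338$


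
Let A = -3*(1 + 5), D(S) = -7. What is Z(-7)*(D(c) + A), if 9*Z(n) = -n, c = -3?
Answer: -175/9 ≈ -19.444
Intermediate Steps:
Z(n) = -n/9 (Z(n) = (-n)/9 = -n/9)
A = -18 (A = -3*6 = -18)
Z(-7)*(D(c) + A) = (-1/9*(-7))*(-7 - 18) = (7/9)*(-25) = -175/9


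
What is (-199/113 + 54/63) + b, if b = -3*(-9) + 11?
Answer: 29343/791 ≈ 37.096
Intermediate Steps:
b = 38 (b = 27 + 11 = 38)
(-199/113 + 54/63) + b = (-199/113 + 54/63) + 38 = (-199*1/113 + 54*(1/63)) + 38 = (-199/113 + 6/7) + 38 = -715/791 + 38 = 29343/791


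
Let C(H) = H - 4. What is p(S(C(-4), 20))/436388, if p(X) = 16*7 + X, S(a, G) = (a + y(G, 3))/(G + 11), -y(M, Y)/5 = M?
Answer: 841/3382007 ≈ 0.00024867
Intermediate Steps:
y(M, Y) = -5*M
C(H) = -4 + H
S(a, G) = (a - 5*G)/(11 + G) (S(a, G) = (a - 5*G)/(G + 11) = (a - 5*G)/(11 + G))
p(X) = 112 + X
p(S(C(-4), 20))/436388 = (112 + ((-4 - 4) - 5*20)/(11 + 20))/436388 = (112 + (-8 - 100)/31)*(1/436388) = (112 + (1/31)*(-108))*(1/436388) = (112 - 108/31)*(1/436388) = (3364/31)*(1/436388) = 841/3382007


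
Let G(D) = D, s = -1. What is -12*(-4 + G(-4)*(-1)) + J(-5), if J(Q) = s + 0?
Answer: -1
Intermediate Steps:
J(Q) = -1 (J(Q) = -1 + 0 = -1)
-12*(-4 + G(-4)*(-1)) + J(-5) = -12*(-4 - 4*(-1)) - 1 = -12*(-4 + 4) - 1 = -12*0 - 1 = 0 - 1 = -1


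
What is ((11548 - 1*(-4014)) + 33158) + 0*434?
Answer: 48720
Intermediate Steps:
((11548 - 1*(-4014)) + 33158) + 0*434 = ((11548 + 4014) + 33158) + 0 = (15562 + 33158) + 0 = 48720 + 0 = 48720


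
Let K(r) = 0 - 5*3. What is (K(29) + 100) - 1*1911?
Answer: -1826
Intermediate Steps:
K(r) = -15 (K(r) = 0 - 15 = -15)
(K(29) + 100) - 1*1911 = (-15 + 100) - 1*1911 = 85 - 1911 = -1826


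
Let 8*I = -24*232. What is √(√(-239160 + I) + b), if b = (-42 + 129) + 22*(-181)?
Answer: √(-3895 + 4*I*√14991) ≈ 3.916 + 62.533*I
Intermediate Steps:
I = -696 (I = (-24*232)/8 = (⅛)*(-5568) = -696)
b = -3895 (b = 87 - 3982 = -3895)
√(√(-239160 + I) + b) = √(√(-239160 - 696) - 3895) = √(√(-239856) - 3895) = √(4*I*√14991 - 3895) = √(-3895 + 4*I*√14991)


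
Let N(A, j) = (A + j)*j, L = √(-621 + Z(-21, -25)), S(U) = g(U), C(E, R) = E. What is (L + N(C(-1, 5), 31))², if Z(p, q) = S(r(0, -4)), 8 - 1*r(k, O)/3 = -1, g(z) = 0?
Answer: 864279 + 5580*I*√69 ≈ 8.6428e+5 + 46351.0*I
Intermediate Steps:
r(k, O) = 27 (r(k, O) = 24 - 3*(-1) = 24 + 3 = 27)
S(U) = 0
Z(p, q) = 0
L = 3*I*√69 (L = √(-621 + 0) = √(-621) = 3*I*√69 ≈ 24.92*I)
N(A, j) = j*(A + j)
(L + N(C(-1, 5), 31))² = (3*I*√69 + 31*(-1 + 31))² = (3*I*√69 + 31*30)² = (3*I*√69 + 930)² = (930 + 3*I*√69)²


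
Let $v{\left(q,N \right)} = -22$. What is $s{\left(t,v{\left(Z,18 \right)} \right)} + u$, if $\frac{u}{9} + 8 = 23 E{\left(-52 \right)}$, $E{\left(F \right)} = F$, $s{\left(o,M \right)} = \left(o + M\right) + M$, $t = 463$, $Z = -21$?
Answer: $-10417$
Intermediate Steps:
$s{\left(o,M \right)} = o + 2 M$ ($s{\left(o,M \right)} = \left(M + o\right) + M = o + 2 M$)
$u = -10836$ ($u = -72 + 9 \cdot 23 \left(-52\right) = -72 + 9 \left(-1196\right) = -72 - 10764 = -10836$)
$s{\left(t,v{\left(Z,18 \right)} \right)} + u = \left(463 + 2 \left(-22\right)\right) - 10836 = \left(463 - 44\right) - 10836 = 419 - 10836 = -10417$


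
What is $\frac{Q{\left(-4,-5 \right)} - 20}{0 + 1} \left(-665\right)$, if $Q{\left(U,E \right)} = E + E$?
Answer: $19950$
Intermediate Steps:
$Q{\left(U,E \right)} = 2 E$
$\frac{Q{\left(-4,-5 \right)} - 20}{0 + 1} \left(-665\right) = \frac{2 \left(-5\right) - 20}{0 + 1} \left(-665\right) = \frac{-10 - 20}{1} \left(-665\right) = \left(-30\right) 1 \left(-665\right) = \left(-30\right) \left(-665\right) = 19950$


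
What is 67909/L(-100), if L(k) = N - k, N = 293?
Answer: 67909/393 ≈ 172.80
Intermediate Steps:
L(k) = 293 - k
67909/L(-100) = 67909/(293 - 1*(-100)) = 67909/(293 + 100) = 67909/393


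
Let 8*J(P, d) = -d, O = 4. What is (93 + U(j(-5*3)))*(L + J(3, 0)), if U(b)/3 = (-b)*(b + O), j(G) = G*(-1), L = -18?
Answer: 13716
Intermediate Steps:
j(G) = -G
J(P, d) = -d/8 (J(P, d) = (-d)/8 = -d/8)
U(b) = -3*b*(4 + b) (U(b) = 3*((-b)*(b + 4)) = 3*((-b)*(4 + b)) = 3*(-b*(4 + b)) = -3*b*(4 + b))
(93 + U(j(-5*3)))*(L + J(3, 0)) = (93 - 3*(-(-5)*3)*(4 - (-5)*3))*(-18 - 1/8*0) = (93 - 3*(-1*(-15))*(4 - 1*(-15)))*(-18 + 0) = (93 - 3*15*(4 + 15))*(-18) = (93 - 3*15*19)*(-18) = (93 - 855)*(-18) = -762*(-18) = 13716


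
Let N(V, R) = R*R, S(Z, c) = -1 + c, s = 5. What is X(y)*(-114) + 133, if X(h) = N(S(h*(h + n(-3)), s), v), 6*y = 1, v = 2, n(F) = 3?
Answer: -323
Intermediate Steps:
y = 1/6 (y = (1/6)*1 = 1/6 ≈ 0.16667)
N(V, R) = R**2
X(h) = 4 (X(h) = 2**2 = 4)
X(y)*(-114) + 133 = 4*(-114) + 133 = -456 + 133 = -323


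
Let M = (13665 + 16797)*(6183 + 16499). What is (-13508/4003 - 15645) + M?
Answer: 2765766512809/4003 ≈ 6.9092e+8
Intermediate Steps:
M = 690939084 (M = 30462*22682 = 690939084)
(-13508/4003 - 15645) + M = (-13508/4003 - 15645) + 690939084 = -62640443/4003 + 690939084 = 2765766512809/4003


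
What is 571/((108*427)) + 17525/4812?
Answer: 33788773/9246258 ≈ 3.6543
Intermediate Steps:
571/((108*427)) + 17525/4812 = 571/46116 + 17525*(1/4812) = 571*(1/46116) + 17525/4812 = 571/46116 + 17525/4812 = 33788773/9246258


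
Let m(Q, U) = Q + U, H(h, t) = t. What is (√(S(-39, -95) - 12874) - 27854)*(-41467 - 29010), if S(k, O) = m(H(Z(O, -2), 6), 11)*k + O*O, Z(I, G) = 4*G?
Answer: 1963066358 - 281908*I*√282 ≈ 1.9631e+9 - 4.734e+6*I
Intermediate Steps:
S(k, O) = O² + 17*k (S(k, O) = (6 + 11)*k + O*O = 17*k + O² = O² + 17*k)
(√(S(-39, -95) - 12874) - 27854)*(-41467 - 29010) = (√(((-95)² + 17*(-39)) - 12874) - 27854)*(-41467 - 29010) = (√((9025 - 663) - 12874) - 27854)*(-70477) = (√(8362 - 12874) - 27854)*(-70477) = (√(-4512) - 27854)*(-70477) = (4*I*√282 - 27854)*(-70477) = (-27854 + 4*I*√282)*(-70477) = 1963066358 - 281908*I*√282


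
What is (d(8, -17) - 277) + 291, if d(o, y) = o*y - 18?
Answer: -140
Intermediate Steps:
d(o, y) = -18 + o*y
(d(8, -17) - 277) + 291 = ((-18 + 8*(-17)) - 277) + 291 = ((-18 - 136) - 277) + 291 = (-154 - 277) + 291 = -431 + 291 = -140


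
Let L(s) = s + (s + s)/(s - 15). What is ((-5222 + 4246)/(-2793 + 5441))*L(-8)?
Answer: 20496/7613 ≈ 2.6922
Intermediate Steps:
L(s) = s + 2*s/(-15 + s) (L(s) = s + (2*s)/(-15 + s) = s + 2*s/(-15 + s))
((-5222 + 4246)/(-2793 + 5441))*L(-8) = ((-5222 + 4246)/(-2793 + 5441))*(-8*(-13 - 8)/(-15 - 8)) = (-976/2648)*(-8*(-21)/(-23)) = (-976*1/2648)*(-8*(-1/23)*(-21)) = -122/331*(-168/23) = 20496/7613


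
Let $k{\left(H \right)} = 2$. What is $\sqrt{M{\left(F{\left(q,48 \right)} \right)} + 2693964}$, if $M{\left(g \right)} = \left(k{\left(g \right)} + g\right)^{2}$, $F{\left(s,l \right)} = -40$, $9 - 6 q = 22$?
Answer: $4 \sqrt{168463} \approx 1641.8$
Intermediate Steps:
$q = - \frac{13}{6}$ ($q = \frac{3}{2} - \frac{11}{3} = - \frac{13}{6} \approx -2.1667$)
$M{\left(g \right)} = \left(2 + g\right)^{2}$
$\sqrt{M{\left(F{\left(q,48 \right)} \right)} + 2693964} = \sqrt{\left(2 - 40\right)^{2} + 2693964} = \sqrt{\left(-38\right)^{2} + 2693964} = \sqrt{1444 + 2693964} = \sqrt{2695408} = 4 \sqrt{168463}$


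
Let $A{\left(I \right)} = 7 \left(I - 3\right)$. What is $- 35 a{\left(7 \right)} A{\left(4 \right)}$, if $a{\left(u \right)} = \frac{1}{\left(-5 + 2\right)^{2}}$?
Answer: $- \frac{245}{9} \approx -27.222$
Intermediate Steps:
$a{\left(u \right)} = \frac{1}{9}$ ($a{\left(u \right)} = \frac{1}{\left(-3\right)^{2}} = \frac{1}{9}$)
$A{\left(I \right)} = -21 + 7 I$ ($A{\left(I \right)} = 7 \left(-3 + I\right) = -21 + 7 I$)
$- 35 a{\left(7 \right)} A{\left(4 \right)} = \left(-35\right) \frac{1}{9} \left(-21 + 7 \cdot 4\right) = - \frac{35 \left(-21 + 28\right)}{9} = \left(- \frac{35}{9}\right) 7 = - \frac{245}{9}$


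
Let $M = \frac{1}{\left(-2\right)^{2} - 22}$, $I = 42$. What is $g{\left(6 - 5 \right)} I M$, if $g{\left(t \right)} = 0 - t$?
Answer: $\frac{7}{3} \approx 2.3333$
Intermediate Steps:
$g{\left(t \right)} = - t$
$M = - \frac{1}{18}$ ($M = \frac{1}{4 - 22} = \frac{1}{-18} = - \frac{1}{18} \approx -0.055556$)
$g{\left(6 - 5 \right)} I M = - (6 - 5) 42 \left(- \frac{1}{18}\right) = \left(-1\right) 1 \cdot 42 \left(- \frac{1}{18}\right) = \left(-1\right) 42 \left(- \frac{1}{18}\right) = \left(-42\right) \left(- \frac{1}{18}\right) = \frac{7}{3}$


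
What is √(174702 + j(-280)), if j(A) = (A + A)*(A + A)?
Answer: √488302 ≈ 698.79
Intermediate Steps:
j(A) = 4*A² (j(A) = (2*A)*(2*A) = 4*A²)
√(174702 + j(-280)) = √(174702 + 4*(-280)²) = √(174702 + 4*78400) = √(174702 + 313600) = √488302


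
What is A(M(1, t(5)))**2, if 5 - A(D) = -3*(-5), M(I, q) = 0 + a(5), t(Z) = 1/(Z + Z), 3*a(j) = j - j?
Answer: 100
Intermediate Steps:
a(j) = 0 (a(j) = (j - j)/3 = (1/3)*0 = 0)
t(Z) = 1/(2*Z)
M(I, q) = 0 (M(I, q) = 0 + 0 = 0)
A(D) = -10 (A(D) = 5 - (-3)*(-5) = 5 - 1*15 = 5 - 15 = -10)
A(M(1, t(5)))**2 = (-10)**2 = 100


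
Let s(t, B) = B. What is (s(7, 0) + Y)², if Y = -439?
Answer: 192721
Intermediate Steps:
(s(7, 0) + Y)² = (0 - 439)² = (-439)² = 192721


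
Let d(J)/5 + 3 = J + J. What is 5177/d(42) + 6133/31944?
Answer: 55952651/4312440 ≈ 12.975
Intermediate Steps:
d(J) = -15 + 10*J (d(J) = -15 + 5*(J + J) = -15 + 5*(2*J) = -15 + 10*J)
5177/d(42) + 6133/31944 = 5177/(-15 + 10*42) + 6133/31944 = 5177/(-15 + 420) + 6133*(1/31944) = 5177/405 + 6133/31944 = 55952651/4312440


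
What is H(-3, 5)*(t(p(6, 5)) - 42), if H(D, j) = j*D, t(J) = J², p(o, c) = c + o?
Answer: -1185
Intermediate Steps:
H(D, j) = D*j
H(-3, 5)*(t(p(6, 5)) - 42) = (-3*5)*((5 + 6)² - 42) = -15*(11² - 42) = -15*(121 - 42) = -15*79 = -1185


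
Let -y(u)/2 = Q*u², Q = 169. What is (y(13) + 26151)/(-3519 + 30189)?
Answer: -30971/26670 ≈ -1.1613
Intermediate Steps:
y(u) = -338*u²
(y(13) + 26151)/(-3519 + 30189) = (-338*13² + 26151)/(-3519 + 30189) = (-338*169 + 26151)/26670 = (-57122 + 26151)*(1/26670) = -30971*1/26670 = -30971/26670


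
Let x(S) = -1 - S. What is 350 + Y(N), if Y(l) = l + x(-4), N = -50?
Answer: 303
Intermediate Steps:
Y(l) = 3 + l (Y(l) = l + (-1 - 1*(-4)) = l + (-1 + 4) = l + 3 = 3 + l)
350 + Y(N) = 350 + (3 - 50) = 350 - 47 = 303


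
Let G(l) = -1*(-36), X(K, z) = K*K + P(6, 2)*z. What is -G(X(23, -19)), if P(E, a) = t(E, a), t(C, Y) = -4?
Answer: -36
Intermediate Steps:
P(E, a) = -4
X(K, z) = K**2 - 4*z (X(K, z) = K*K - 4*z = K**2 - 4*z)
G(l) = 36
-G(X(23, -19)) = -1*36 = -36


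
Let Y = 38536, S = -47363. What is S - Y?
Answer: -85899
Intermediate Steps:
S - Y = -47363 - 1*38536 = -47363 - 38536 = -85899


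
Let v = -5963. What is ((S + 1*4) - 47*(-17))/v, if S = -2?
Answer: -9/67 ≈ -0.13433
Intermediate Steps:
((S + 1*4) - 47*(-17))/v = ((-2 + 1*4) - 47*(-17))/(-5963) = ((-2 + 4) + 799)*(-1/5963) = (2 + 799)*(-1/5963) = 801*(-1/5963) = -9/67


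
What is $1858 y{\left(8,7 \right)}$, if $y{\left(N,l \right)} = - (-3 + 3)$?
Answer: $0$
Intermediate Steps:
$y{\left(N,l \right)} = 0$ ($y{\left(N,l \right)} = \left(-1\right) 0 = 0$)
$1858 y{\left(8,7 \right)} = 1858 \cdot 0 = 0$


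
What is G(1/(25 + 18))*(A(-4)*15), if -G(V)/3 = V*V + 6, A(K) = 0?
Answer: 0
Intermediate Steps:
G(V) = -18 - 3*V**2 (G(V) = -3*(V*V + 6) = -3*(V**2 + 6) = -3*(6 + V**2) = -18 - 3*V**2)
G(1/(25 + 18))*(A(-4)*15) = (-18 - 3/(25 + 18)**2)*(0*15) = (-18 - 3*(1/43)**2)*0 = (-18 - 3*1/1849)*0 = (-18 - 3/1849)*0 = -33285/1849*0 = 0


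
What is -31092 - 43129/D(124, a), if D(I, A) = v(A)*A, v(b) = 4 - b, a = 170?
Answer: -51610183/1660 ≈ -31090.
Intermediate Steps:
D(I, A) = A*(4 - A) (D(I, A) = (4 - A)*A = A*(4 - A))
-31092 - 43129/D(124, a) = -31092 - 43129/(170*(4 - 1*170)) = -31092 - 43129/(170*(4 - 170)) = -31092 - 43129/(170*(-166)) = -31092 - 43129/(-28220) = -31092 - 43129*(-1)/28220 = -31092 - 1*(-2537/1660) = -31092 + 2537/1660 = -51610183/1660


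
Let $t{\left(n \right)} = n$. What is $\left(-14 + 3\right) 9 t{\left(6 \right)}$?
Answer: $-594$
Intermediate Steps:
$\left(-14 + 3\right) 9 t{\left(6 \right)} = \left(-14 + 3\right) 9 \cdot 6 = \left(-11\right) 9 \cdot 6 = \left(-99\right) 6 = -594$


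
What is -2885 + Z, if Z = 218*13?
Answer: -51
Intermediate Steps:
Z = 2834
-2885 + Z = -2885 + 2834 = -51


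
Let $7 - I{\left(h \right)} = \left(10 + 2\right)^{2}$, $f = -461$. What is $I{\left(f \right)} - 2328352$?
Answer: $-2328489$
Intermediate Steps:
$I{\left(h \right)} = -137$ ($I{\left(h \right)} = 7 - \left(10 + 2\right)^{2} = 7 - 12^{2} = 7 - 144 = -137$)
$I{\left(f \right)} - 2328352 = -137 - 2328352 = -2328489$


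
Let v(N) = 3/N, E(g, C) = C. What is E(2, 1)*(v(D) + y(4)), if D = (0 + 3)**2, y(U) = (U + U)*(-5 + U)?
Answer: -23/3 ≈ -7.6667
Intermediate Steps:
y(U) = 2*U*(-5 + U) (y(U) = (2*U)*(-5 + U) = 2*U*(-5 + U))
D = 9 (D = 3**2 = 9)
E(2, 1)*(v(D) + y(4)) = 1*(3/9 + 2*4*(-5 + 4)) = 1*(3*(1/9) + 2*4*(-1)) = 1*(1/3 - 8) = 1*(-23/3) = -23/3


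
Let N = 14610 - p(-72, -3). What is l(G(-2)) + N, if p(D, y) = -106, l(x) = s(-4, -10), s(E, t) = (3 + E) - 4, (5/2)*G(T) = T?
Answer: 14711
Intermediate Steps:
G(T) = 2*T/5
s(E, t) = -1 + E
l(x) = -5 (l(x) = -1 - 4 = -5)
N = 14716 (N = 14610 - 1*(-106) = 14610 + 106 = 14716)
l(G(-2)) + N = -5 + 14716 = 14711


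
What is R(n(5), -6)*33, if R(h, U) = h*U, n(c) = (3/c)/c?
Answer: -594/25 ≈ -23.760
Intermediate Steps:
n(c) = 3/c**2
R(h, U) = U*h
R(n(5), -6)*33 = -18/5**2*33 = -18/25*33 = -594/25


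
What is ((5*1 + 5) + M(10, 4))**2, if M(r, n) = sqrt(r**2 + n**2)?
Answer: 216 + 40*sqrt(29) ≈ 431.41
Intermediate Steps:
M(r, n) = sqrt(n**2 + r**2)
((5*1 + 5) + M(10, 4))**2 = ((5*1 + 5) + sqrt(4**2 + 10**2))**2 = ((5 + 5) + sqrt(16 + 100))**2 = (10 + sqrt(116))**2 = (10 + 2*sqrt(29))**2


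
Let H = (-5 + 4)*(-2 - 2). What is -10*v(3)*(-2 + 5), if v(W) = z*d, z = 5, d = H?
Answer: -600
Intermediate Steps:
H = 4 (H = -1*(-4) = 4)
d = 4
v(W) = 20 (v(W) = 5*4 = 20)
-10*v(3)*(-2 + 5) = -200*(-2 + 5) = -200*3 = -10*60 = -600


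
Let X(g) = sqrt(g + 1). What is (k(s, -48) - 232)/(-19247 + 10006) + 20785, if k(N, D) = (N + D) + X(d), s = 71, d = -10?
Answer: 192074394/9241 - 3*I/9241 ≈ 20785.0 - 0.00032464*I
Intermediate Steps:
X(g) = sqrt(1 + g)
k(N, D) = D + N + 3*I (k(N, D) = (N + D) + sqrt(1 - 10) = (D + N) + sqrt(-9) = (D + N) + 3*I = D + N + 3*I)
(k(s, -48) - 232)/(-19247 + 10006) + 20785 = ((-48 + 71 + 3*I) - 232)/(-19247 + 10006) + 20785 = ((23 + 3*I) - 232)/(-9241) + 20785 = (-209 + 3*I)*(-1/9241) + 20785 = (209/9241 - 3*I/9241) + 20785 = 192074394/9241 - 3*I/9241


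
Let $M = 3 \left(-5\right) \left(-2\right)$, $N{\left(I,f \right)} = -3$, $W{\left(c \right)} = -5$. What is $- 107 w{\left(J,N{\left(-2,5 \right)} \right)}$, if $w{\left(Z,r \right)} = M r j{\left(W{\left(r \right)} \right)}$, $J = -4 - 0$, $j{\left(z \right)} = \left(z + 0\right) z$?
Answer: $240750$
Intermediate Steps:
$j{\left(z \right)} = z^{2}$ ($j{\left(z \right)} = z z = z^{2}$)
$J = -4$ ($J = -4 + 0 = -4$)
$M = 30$ ($M = \left(-15\right) \left(-2\right) = 30$)
$w{\left(Z,r \right)} = 750 r$ ($w{\left(Z,r \right)} = 30 r \left(-5\right)^{2} = 30 r 25 = 750 r$)
$- 107 w{\left(J,N{\left(-2,5 \right)} \right)} = - 107 \cdot 750 \left(-3\right) = \left(-107\right) \left(-2250\right) = 240750$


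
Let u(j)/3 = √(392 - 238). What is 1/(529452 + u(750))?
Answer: 382/202250663 - √154/93439806306 ≈ 1.8886e-6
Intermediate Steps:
u(j) = 3*√154 (u(j) = 3*√(392 - 238) = 3*√154)
1/(529452 + u(750)) = 1/(529452 + 3*√154)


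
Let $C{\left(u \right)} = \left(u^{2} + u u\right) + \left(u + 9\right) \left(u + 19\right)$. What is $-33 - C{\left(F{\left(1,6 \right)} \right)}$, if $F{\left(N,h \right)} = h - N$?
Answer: $-419$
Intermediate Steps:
$C{\left(u \right)} = 2 u^{2} + \left(9 + u\right) \left(19 + u\right)$ ($C{\left(u \right)} = \left(u^{2} + u^{2}\right) + \left(9 + u\right) \left(19 + u\right) = 2 u^{2} + \left(9 + u\right) \left(19 + u\right)$)
$-33 - C{\left(F{\left(1,6 \right)} \right)} = -33 - \left(171 + 3 \left(6 - 1\right)^{2} + 28 \left(6 - 1\right)\right) = -33 - \left(171 + 3 \cdot 5^{2} + 28 \cdot 5\right) = -33 - \left(171 + 3 \cdot 25 + 140\right) = -33 - \left(171 + 75 + 140\right) = -33 - 386 = -419$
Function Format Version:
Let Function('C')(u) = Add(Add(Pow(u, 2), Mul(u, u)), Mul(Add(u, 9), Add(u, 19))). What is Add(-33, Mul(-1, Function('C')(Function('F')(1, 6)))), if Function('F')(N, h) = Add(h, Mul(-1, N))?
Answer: -419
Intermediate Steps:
Function('C')(u) = Add(Mul(2, Pow(u, 2)), Mul(Add(9, u), Add(19, u))) (Function('C')(u) = Add(Add(Pow(u, 2), Pow(u, 2)), Mul(Add(9, u), Add(19, u))) = Add(Mul(2, Pow(u, 2)), Mul(Add(9, u), Add(19, u))))
Add(-33, Mul(-1, Function('C')(Function('F')(1, 6)))) = Add(-33, Mul(-1, Add(171, Mul(3, Pow(Add(6, Mul(-1, 1)), 2)), Mul(28, Add(6, Mul(-1, 1)))))) = Add(-33, Mul(-1, Add(171, Mul(3, Pow(Add(6, -1), 2)), Mul(28, Add(6, -1))))) = Add(-33, Mul(-1, Add(171, Mul(3, Pow(5, 2)), Mul(28, 5)))) = Add(-33, Mul(-1, Add(171, Mul(3, 25), 140))) = Add(-33, Mul(-1, Add(171, 75, 140))) = Add(-33, Mul(-1, 386)) = Add(-33, -386) = -419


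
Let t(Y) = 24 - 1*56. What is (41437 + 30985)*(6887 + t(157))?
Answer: 496452810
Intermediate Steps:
t(Y) = -32 (t(Y) = 24 - 56 = -32)
(41437 + 30985)*(6887 + t(157)) = (41437 + 30985)*(6887 - 32) = 72422*6855 = 496452810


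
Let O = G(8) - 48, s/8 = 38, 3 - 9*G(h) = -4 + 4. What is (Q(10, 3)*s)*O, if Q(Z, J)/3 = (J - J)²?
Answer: 0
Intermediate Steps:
G(h) = ⅓ (G(h) = ⅓ - (-4 + 4)/9 = ⅓ - ⅑*0 = ⅓ + 0 = ⅓)
Q(Z, J) = 0 (Q(Z, J) = 3*(J - J)² = 3*0² = 3*0 = 0)
s = 304 (s = 8*38 = 304)
O = -143/3 (O = ⅓ - 48 = -143/3 ≈ -47.667)
(Q(10, 3)*s)*O = (0*304)*(-143/3) = 0*(-143/3) = 0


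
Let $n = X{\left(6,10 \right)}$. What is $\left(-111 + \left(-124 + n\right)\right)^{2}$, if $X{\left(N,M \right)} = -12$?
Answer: $61009$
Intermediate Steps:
$n = -12$
$\left(-111 + \left(-124 + n\right)\right)^{2} = \left(-111 - 136\right)^{2} = \left(-247\right)^{2} = 61009$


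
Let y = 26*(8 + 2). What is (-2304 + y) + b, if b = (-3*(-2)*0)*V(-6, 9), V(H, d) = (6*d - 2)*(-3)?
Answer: -2044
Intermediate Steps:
y = 260 (y = 26*10 = 260)
V(H, d) = 6 - 18*d (V(H, d) = (-2 + 6*d)*(-3) = 6 - 18*d)
b = 0 (b = (-3*(-2)*0)*(6 - 18*9) = (6*0)*(6 - 162) = 0*(-156) = 0)
(-2304 + y) + b = (-2304 + 260) + 0 = -2044 + 0 = -2044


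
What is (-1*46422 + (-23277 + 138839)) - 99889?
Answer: -30749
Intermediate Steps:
(-1*46422 + (-23277 + 138839)) - 99889 = (-46422 + 115562) - 99889 = 69140 - 99889 = -30749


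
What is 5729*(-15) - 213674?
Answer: -299609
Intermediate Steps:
5729*(-15) - 213674 = -85935 - 213674 = -299609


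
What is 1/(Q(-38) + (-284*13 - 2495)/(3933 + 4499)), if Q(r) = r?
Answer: -8432/326603 ≈ -0.025817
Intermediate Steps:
1/(Q(-38) + (-284*13 - 2495)/(3933 + 4499)) = 1/(-38 + (-284*13 - 2495)/(3933 + 4499)) = 1/(-38 + (-3692 - 2495)/8432) = 1/(-38 - 6187*1/8432) = 1/(-38 - 6187/8432) = 1/(-326603/8432) = -8432/326603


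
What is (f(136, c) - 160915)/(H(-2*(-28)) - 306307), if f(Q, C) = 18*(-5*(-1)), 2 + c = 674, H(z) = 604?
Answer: 160825/305703 ≈ 0.52608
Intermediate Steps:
c = 672 (c = -2 + 674 = 672)
f(Q, C) = 90 (f(Q, C) = 18*5 = 90)
(f(136, c) - 160915)/(H(-2*(-28)) - 306307) = (90 - 160915)/(604 - 306307) = -160825/(-305703) = -160825*(-1/305703) = 160825/305703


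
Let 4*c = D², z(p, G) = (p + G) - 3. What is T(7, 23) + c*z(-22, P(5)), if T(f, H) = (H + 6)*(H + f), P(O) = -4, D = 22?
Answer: -2639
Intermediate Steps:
z(p, G) = -3 + G + p (z(p, G) = (G + p) - 3 = -3 + G + p)
T(f, H) = (6 + H)*(H + f)
c = 121 (c = (¼)*22² = (¼)*484 = 121)
T(7, 23) + c*z(-22, P(5)) = (23² + 6*23 + 6*7 + 23*7) + 121*(-3 - 4 - 22) = (529 + 138 + 42 + 161) + 121*(-29) = 870 - 3509 = -2639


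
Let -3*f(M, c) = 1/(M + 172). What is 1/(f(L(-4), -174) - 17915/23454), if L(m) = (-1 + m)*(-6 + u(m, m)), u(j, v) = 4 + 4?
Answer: -316629/242504 ≈ -1.3057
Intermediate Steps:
u(j, v) = 8
L(m) = -2 + 2*m (L(m) = (-1 + m)*(-6 + 8) = (-1 + m)*2 = -2 + 2*m)
f(M, c) = -1/(3*(172 + M)) (f(M, c) = -1/(3*(M + 172)) = -1/(3*(172 + M)))
1/(f(L(-4), -174) - 17915/23454) = 1/(-1/(516 + 3*(-2 + 2*(-4))) - 17915/23454) = 1/(-1/(516 + 3*(-2 - 8)) - 17915*1/23454) = 1/(-1/(516 + 3*(-10)) - 17915/23454) = 1/(-1/(516 - 30) - 17915/23454) = 1/(-1/486 - 17915/23454) = 1/(-242504/316629) = -316629/242504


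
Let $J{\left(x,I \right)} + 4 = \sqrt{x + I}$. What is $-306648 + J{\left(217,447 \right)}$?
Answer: $-306652 + 2 \sqrt{166} \approx -3.0663 \cdot 10^{5}$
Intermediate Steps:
$J{\left(x,I \right)} = -4 + \sqrt{I + x}$ ($J{\left(x,I \right)} = -4 + \sqrt{x + I} = -4 + \sqrt{I + x}$)
$-306648 + J{\left(217,447 \right)} = -306648 - \left(4 - \sqrt{447 + 217}\right) = -306648 - \left(4 - \sqrt{664}\right) = -306648 - \left(4 - 2 \sqrt{166}\right) = -306652 + 2 \sqrt{166}$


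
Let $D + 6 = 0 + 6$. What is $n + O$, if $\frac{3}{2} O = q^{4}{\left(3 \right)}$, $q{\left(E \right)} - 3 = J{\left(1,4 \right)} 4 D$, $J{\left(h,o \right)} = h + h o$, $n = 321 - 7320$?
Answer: $-6945$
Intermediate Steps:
$n = -6999$ ($n = 321 - 7320 = -6999$)
$D = 0$ ($D = -6 + \left(0 + 6\right) = -6 + 6 = 0$)
$q{\left(E \right)} = 3$ ($q{\left(E \right)} = 3 + 1 \left(1 + 4\right) 4 \cdot 0 = 3 + 1 \cdot 5 \cdot 4 \cdot 0 = 3 + 5 \cdot 4 \cdot 0 = 3 + 20 \cdot 0 = 3 + 0 = 3$)
$O = 54$ ($O = \frac{2 \cdot 3^{4}}{3} = \frac{2}{3} \cdot 81 = 54$)
$n + O = -6999 + 54 = -6945$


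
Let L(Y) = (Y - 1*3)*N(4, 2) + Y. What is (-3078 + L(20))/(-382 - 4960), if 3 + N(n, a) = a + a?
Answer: 3041/5342 ≈ 0.56926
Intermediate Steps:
N(n, a) = -3 + 2*a (N(n, a) = -3 + (a + a) = -3 + 2*a)
L(Y) = -3 + 2*Y (L(Y) = (Y - 1*3)*(-3 + 2*2) + Y = (Y - 3)*(-3 + 4) + Y = (-3 + Y)*1 + Y = (-3 + Y) + Y = -3 + 2*Y)
(-3078 + L(20))/(-382 - 4960) = (-3078 + (-3 + 2*20))/(-382 - 4960) = (-3078 + (-3 + 40))/(-5342) = (-3078 + 37)*(-1/5342) = -3041*(-1/5342) = 3041/5342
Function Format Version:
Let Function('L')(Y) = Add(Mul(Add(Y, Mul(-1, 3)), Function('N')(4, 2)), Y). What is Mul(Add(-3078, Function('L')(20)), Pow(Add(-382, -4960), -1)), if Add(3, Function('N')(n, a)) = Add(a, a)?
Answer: Rational(3041, 5342) ≈ 0.56926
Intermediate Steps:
Function('N')(n, a) = Add(-3, Mul(2, a)) (Function('N')(n, a) = Add(-3, Add(a, a)) = Add(-3, Mul(2, a)))
Function('L')(Y) = Add(-3, Mul(2, Y)) (Function('L')(Y) = Add(Mul(Add(Y, Mul(-1, 3)), Add(-3, Mul(2, 2))), Y) = Add(Mul(Add(Y, -3), Add(-3, 4)), Y) = Add(Mul(Add(-3, Y), 1), Y) = Add(Add(-3, Y), Y) = Add(-3, Mul(2, Y)))
Mul(Add(-3078, Function('L')(20)), Pow(Add(-382, -4960), -1)) = Mul(Add(-3078, Add(-3, Mul(2, 20))), Pow(Add(-382, -4960), -1)) = Mul(Add(-3078, Add(-3, 40)), Pow(-5342, -1)) = Mul(Add(-3078, 37), Rational(-1, 5342)) = Mul(-3041, Rational(-1, 5342)) = Rational(3041, 5342)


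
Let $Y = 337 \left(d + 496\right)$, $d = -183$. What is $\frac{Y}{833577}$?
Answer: $\frac{105481}{833577} \approx 0.12654$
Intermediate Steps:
$Y = 105481$ ($Y = 337 \left(-183 + 496\right) = 337 \cdot 313 = 105481$)
$\frac{Y}{833577} = \frac{105481}{833577}$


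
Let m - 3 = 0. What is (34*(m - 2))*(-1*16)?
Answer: -544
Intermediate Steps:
m = 3 (m = 3 + 0 = 3)
(34*(m - 2))*(-1*16) = (34*(3 - 2))*(-1*16) = (34*1)*(-16) = 34*(-16) = -544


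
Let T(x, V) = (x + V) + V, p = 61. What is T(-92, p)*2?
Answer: 60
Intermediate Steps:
T(x, V) = x + 2*V (T(x, V) = (V + x) + V = x + 2*V)
T(-92, p)*2 = (-92 + 2*61)*2 = (-92 + 122)*2 = 30*2 = 60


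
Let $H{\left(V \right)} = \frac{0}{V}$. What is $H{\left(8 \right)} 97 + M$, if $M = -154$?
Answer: $-154$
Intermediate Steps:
$H{\left(V \right)} = 0$
$H{\left(8 \right)} 97 + M = 0 \cdot 97 - 154 = 0 - 154 = -154$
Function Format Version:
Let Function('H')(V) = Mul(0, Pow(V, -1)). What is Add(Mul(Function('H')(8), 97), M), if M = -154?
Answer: -154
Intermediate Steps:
Function('H')(V) = 0
Add(Mul(Function('H')(8), 97), M) = Add(Mul(0, 97), -154) = Add(0, -154) = -154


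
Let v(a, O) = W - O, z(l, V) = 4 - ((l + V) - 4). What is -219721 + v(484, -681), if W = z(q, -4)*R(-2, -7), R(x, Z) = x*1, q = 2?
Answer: -219060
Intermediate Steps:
R(x, Z) = x
z(l, V) = 8 - V - l (z(l, V) = 4 - ((V + l) - 4) = 4 - (-4 + V + l) = 4 + (4 - V - l) = 8 - V - l)
W = -20 (W = (8 - 1*(-4) - 1*2)*(-2) = (8 + 4 - 2)*(-2) = 10*(-2) = -20)
v(a, O) = -20 - O
-219721 + v(484, -681) = -219721 + (-20 - 1*(-681)) = -219721 + (-20 + 681) = -219721 + 661 = -219060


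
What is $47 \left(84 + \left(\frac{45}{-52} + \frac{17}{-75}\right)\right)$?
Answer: $\frac{15197027}{3900} \approx 3896.7$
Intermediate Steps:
$47 \left(84 + \left(\frac{45}{-52} + \frac{17}{-75}\right)\right) = 47 \left(84 + \left(45 \left(- \frac{1}{52}\right) + 17 \left(- \frac{1}{75}\right)\right)\right) = 47 \left(84 - \frac{4259}{3900}\right) = 47 \cdot \frac{323341}{3900} = \frac{15197027}{3900}$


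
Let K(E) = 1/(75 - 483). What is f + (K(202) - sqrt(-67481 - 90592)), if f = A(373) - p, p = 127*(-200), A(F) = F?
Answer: 10515383/408 - I*sqrt(158073) ≈ 25773.0 - 397.58*I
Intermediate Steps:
K(E) = -1/408 (K(E) = 1/(-408) = -1/408)
p = -25400
f = 25773 (f = 373 - 1*(-25400) = 373 + 25400 = 25773)
f + (K(202) - sqrt(-67481 - 90592)) = 25773 + (-1/408 - sqrt(-67481 - 90592)) = 25773 + (-1/408 - sqrt(-158073)) = 25773 + (-1/408 - I*sqrt(158073)) = 10515383/408 - I*sqrt(158073)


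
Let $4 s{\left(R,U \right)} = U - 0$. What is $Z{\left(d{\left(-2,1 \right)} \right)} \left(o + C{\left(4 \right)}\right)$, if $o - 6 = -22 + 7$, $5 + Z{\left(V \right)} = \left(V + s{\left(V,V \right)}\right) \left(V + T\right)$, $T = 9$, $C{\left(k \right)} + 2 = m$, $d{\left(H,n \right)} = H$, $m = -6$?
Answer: $\frac{765}{2} \approx 382.5$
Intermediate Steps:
$C{\left(k \right)} = -8$ ($C{\left(k \right)} = -2 - 6 = -8$)
$s{\left(R,U \right)} = \frac{U}{4}$ ($s{\left(R,U \right)} = \frac{U - 0}{4} = \frac{U + 0}{4} = \frac{U}{4}$)
$Z{\left(V \right)} = -5 + \frac{5 V \left(9 + V\right)}{4}$ ($Z{\left(V \right)} = -5 + \left(V + \frac{V}{4}\right) \left(V + 9\right) = -5 + \frac{5 V}{4} \left(9 + V\right) = -5 + \frac{5 V \left(9 + V\right)}{4}$)
$o = -9$ ($o = 6 + \left(-22 + 7\right) = 6 - 15 = -9$)
$Z{\left(d{\left(-2,1 \right)} \right)} \left(o + C{\left(4 \right)}\right) = \left(-5 + \frac{5 \left(-2\right)^{2}}{4} + \frac{45}{4} \left(-2\right)\right) \left(-9 - 8\right) = \left(-5 + \frac{5}{4} \cdot 4 - \frac{45}{2}\right) \left(-17\right) = \left(-5 + 5 - \frac{45}{2}\right) \left(-17\right) = \left(- \frac{45}{2}\right) \left(-17\right) = \frac{765}{2}$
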